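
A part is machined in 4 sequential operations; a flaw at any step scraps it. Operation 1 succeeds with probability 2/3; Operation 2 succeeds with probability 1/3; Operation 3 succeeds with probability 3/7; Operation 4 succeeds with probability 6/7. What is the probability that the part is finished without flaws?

Multiplying along the chain,
P = 2/3 × 1/3 × 3/7 × 6/7 = 36/441 = 4/49.

4/49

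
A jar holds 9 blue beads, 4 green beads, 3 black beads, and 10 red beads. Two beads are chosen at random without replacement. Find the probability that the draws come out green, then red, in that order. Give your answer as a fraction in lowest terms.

Each draw changes the counts, so multiply the conditional probabilities along the sequence:
P = 4/26 × 10/25 = 40/650 = 4/65.

4/65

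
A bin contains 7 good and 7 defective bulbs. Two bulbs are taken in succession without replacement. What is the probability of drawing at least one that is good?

P(no good) = 7/14 × 6/13 = 42/182 = 3/13.
P(at least one) = 1 − 3/13 = 10/13.

10/13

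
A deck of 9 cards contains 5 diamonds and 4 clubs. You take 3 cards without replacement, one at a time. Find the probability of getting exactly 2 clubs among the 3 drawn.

5/14

One ordering (clubs drawn first) has probability 4/9 × 3/8 × 5/7 = 60/504 = 5/42.
There are C(3,2) = 3 such orderings, each equally likely, so P = 3 × 5/42 = 5/14.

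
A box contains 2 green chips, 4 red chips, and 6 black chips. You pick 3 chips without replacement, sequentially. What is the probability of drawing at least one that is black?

P(no black) = 6/12 × 5/11 × 4/10 = 120/1320 = 1/11.
P(at least one) = 1 − 1/11 = 10/11.

10/11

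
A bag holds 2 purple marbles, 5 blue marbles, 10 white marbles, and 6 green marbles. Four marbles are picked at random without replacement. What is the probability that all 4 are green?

3/1771

P(all green) = 6/23 × 5/22 × 4/21 × 3/20 = 360/212520 = 3/1771.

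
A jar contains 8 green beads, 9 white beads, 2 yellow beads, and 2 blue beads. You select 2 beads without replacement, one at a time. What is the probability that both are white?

6/35

P = 9/21 × 8/20 = 72/420 = 6/35.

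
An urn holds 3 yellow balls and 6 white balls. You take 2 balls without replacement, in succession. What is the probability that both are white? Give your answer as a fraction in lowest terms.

5/12

P(every draw is white) = 6/9 × 5/8 = 30/72 = 5/12.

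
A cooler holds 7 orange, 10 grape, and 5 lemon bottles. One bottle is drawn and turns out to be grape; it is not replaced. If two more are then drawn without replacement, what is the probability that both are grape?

With the first bottle removed, 9 grape remain out of 21.
P = 9/21 × 8/20 = 72/420 = 6/35.

6/35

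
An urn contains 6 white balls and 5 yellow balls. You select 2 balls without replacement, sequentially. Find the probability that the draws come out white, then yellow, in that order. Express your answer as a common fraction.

Multiply the probability of each draw given the previous ones:
P = 6/11 × 5/10 = 30/110 = 3/11.

3/11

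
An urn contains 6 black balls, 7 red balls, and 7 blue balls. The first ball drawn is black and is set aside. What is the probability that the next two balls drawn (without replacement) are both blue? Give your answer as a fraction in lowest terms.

With the first ball removed, 7 blue remain out of 19.
P = 7/19 × 6/18 = 42/342 = 7/57.

7/57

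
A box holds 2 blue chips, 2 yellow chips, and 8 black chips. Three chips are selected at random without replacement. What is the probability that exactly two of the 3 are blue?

One ordering (blue drawn first) has probability 2/12 × 1/11 × 10/10 = 20/1320 = 1/66.
There are C(3,2) = 3 such orderings, each equally likely, so P = 3 × 1/66 = 1/22.

1/22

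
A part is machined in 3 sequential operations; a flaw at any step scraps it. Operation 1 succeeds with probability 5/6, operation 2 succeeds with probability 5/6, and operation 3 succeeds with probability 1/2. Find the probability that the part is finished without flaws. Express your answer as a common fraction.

25/72

The events are sequential, so multiply the conditional probabilities:
P = 5/6 × 5/6 × 1/2 = 25/72.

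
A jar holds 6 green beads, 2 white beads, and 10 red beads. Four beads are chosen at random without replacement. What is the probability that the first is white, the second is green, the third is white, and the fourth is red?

Each draw changes the counts, so multiply the conditional probabilities along the sequence:
P = 2/18 × 6/17 × 1/16 × 10/15 = 120/73440 = 1/612.

1/612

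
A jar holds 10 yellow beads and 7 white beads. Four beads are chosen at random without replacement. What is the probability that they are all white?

1/68

P(every draw is white) = 7/17 × 6/16 × 5/15 × 4/14 = 840/57120 = 1/68.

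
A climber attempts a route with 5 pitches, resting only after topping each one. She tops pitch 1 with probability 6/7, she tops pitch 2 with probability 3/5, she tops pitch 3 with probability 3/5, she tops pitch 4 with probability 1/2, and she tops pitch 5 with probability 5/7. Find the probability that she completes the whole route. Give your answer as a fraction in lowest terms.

27/245

Each stage is reached only if all earlier stages succeed, so
P = 6/7 × 3/5 × 3/5 × 1/2 × 5/7 = 270/2450 = 27/245.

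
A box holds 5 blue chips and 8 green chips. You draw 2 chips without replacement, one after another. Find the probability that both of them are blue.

P(all blue) = 5/13 × 4/12 = 20/156 = 5/39.

5/39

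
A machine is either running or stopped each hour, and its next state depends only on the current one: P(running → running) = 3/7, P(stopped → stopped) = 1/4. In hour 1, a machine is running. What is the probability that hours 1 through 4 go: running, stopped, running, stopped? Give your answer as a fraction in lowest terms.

Hour 1 is given. For each transition, use the conditional probability from the current state:
P(stopped | running) = 4/7; P(running | stopped) = 3/4; P(stopped | running) = 4/7.
P = 4/7 × 3/4 × 4/7 = 48/196 = 12/49.

12/49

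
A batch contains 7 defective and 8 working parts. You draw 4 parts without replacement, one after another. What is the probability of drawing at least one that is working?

P(no working) = 7/15 × 6/14 × 5/13 × 4/12 = 840/32760 = 1/39.
P(at least one) = 1 − 1/39 = 38/39.

38/39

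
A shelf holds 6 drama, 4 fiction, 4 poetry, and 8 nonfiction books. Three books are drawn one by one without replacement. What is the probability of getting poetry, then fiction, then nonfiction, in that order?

Each draw changes the counts, so multiply the conditional probabilities along the sequence:
P = 4/22 × 4/21 × 8/20 = 128/9240 = 16/1155.

16/1155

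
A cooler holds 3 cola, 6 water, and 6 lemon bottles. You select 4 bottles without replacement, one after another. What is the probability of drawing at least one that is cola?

P(no cola) = 12/15 × 11/14 × 10/13 × 9/12 = 11880/32760 = 33/91.
P(at least one) = 1 − 33/91 = 58/91.

58/91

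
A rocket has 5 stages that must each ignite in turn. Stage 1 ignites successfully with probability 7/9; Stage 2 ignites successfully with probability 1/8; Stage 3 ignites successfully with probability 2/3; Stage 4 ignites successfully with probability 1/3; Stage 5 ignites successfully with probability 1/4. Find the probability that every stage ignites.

7/1296

The events are sequential, so multiply the conditional probabilities:
P = 7/9 × 1/8 × 2/3 × 1/3 × 1/4 = 14/2592 = 7/1296.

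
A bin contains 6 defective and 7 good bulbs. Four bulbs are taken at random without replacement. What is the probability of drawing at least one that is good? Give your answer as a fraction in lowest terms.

140/143

P(no good) = 6/13 × 5/12 × 4/11 × 3/10 = 360/17160 = 3/143.
P(at least one) = 1 − 3/143 = 140/143.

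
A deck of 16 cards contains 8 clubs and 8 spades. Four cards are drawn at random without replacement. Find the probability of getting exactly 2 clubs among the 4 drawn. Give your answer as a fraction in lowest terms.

One ordering (clubs drawn first) has probability 8/16 × 7/15 × 8/14 × 7/13 = 3136/43680 = 14/195.
There are C(4,2) = 6 such orderings, each equally likely, so P = 6 × 14/195 = 28/65.

28/65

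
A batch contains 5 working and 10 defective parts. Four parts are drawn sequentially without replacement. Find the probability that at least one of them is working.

11/13

P(no working) = 10/15 × 9/14 × 8/13 × 7/12 = 5040/32760 = 2/13.
P(at least one) = 1 − 2/13 = 11/13.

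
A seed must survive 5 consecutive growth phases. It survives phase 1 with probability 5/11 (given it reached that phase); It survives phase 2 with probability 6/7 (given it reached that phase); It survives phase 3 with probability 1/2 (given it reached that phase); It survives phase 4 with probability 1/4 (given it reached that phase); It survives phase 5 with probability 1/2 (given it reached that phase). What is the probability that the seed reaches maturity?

15/616

The events are sequential, so multiply the conditional probabilities:
P = 5/11 × 6/7 × 1/2 × 1/4 × 1/2 = 30/1232 = 15/616.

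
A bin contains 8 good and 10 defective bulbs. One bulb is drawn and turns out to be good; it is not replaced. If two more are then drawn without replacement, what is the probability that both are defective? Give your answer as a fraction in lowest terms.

45/136

After the first draw, 10 of the remaining 17 bulbs are defective.
P = 10/17 × 9/16 = 90/272 = 45/136.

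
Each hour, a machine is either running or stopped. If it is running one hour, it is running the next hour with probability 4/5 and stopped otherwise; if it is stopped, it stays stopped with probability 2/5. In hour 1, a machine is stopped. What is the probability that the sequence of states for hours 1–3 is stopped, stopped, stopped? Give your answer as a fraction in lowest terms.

4/25

Hour 1 is given. For each transition, use the conditional probability from the current state:
P(stopped | stopped) = 2/5; P(stopped | stopped) = 2/5.
P = 2/5 × 2/5 = 4/25.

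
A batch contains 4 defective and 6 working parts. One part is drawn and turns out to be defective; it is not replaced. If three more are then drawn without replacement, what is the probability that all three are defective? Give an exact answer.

With the first part removed, 3 defective remain out of 9.
P = 3/9 × 2/8 × 1/7 = 6/504 = 1/84.

1/84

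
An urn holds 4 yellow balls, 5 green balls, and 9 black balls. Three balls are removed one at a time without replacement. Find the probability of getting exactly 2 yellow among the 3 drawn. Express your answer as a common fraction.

One ordering (yellow drawn first) has probability 4/18 × 3/17 × 14/16 = 168/4896 = 7/204.
There are C(3,2) = 3 such orderings, each equally likely, so P = 3 × 7/204 = 7/68.

7/68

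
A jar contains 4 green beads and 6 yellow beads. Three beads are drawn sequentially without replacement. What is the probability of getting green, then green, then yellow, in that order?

1/10

Each draw changes the counts, so multiply the conditional probabilities along the sequence:
P = 4/10 × 3/9 × 6/8 = 72/720 = 1/10.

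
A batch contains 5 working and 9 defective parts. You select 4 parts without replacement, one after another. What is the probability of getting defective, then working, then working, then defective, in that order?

60/1001

Chain rule:
P = 9/14 × 5/13 × 4/12 × 8/11 = 1440/24024 = 60/1001.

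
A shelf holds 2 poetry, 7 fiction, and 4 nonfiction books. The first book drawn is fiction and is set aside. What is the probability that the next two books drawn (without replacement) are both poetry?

1/66

With the first book removed, 2 poetry remain out of 12.
P = 2/12 × 1/11 = 2/132 = 1/66.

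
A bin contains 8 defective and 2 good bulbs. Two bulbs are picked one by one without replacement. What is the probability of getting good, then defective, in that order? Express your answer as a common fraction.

Each draw changes the counts, so multiply the conditional probabilities along the sequence:
P = 2/10 × 8/9 = 16/90 = 8/45.

8/45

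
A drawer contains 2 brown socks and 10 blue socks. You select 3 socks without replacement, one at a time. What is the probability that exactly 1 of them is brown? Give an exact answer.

9/22

One ordering (brown drawn first) has probability 2/12 × 10/11 × 9/10 = 180/1320 = 3/22.
There are C(3,1) = 3 such orderings, each equally likely, so P = 3 × 3/22 = 9/22.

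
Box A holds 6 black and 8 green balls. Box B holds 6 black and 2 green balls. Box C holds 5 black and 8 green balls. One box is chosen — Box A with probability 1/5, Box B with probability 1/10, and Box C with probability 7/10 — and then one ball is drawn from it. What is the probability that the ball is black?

313/728

From Box A: P(black) = 6/14.
From Box B: P(black) = 6/8.
From Box C: P(black) = 5/13.
Total probability = (1/5)(6/14) + (1/10)(6/8) + (7/10)(5/13) = 313/728.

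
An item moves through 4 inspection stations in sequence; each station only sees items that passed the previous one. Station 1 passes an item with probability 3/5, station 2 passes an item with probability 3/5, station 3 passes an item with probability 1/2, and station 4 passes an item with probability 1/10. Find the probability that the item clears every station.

Multiplying along the chain,
P = 3/5 × 3/5 × 1/2 × 1/10 = 9/500.

9/500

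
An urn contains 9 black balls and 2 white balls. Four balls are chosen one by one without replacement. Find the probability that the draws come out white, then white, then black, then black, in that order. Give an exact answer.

1/55

Each draw changes the counts, so multiply the conditional probabilities along the sequence:
P = 2/11 × 1/10 × 9/9 × 8/8 = 144/7920 = 1/55.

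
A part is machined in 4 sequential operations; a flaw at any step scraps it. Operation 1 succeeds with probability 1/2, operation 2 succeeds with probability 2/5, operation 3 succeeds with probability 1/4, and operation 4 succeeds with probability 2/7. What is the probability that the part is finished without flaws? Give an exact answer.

1/70

Each stage is reached only if all earlier stages succeed, so
P = 1/2 × 2/5 × 1/4 × 2/7 = 4/280 = 1/70.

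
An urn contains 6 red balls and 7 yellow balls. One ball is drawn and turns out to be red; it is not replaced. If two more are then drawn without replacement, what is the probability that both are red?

After the first draw, 5 of the remaining 12 balls are red.
P = 5/12 × 4/11 = 20/132 = 5/33.

5/33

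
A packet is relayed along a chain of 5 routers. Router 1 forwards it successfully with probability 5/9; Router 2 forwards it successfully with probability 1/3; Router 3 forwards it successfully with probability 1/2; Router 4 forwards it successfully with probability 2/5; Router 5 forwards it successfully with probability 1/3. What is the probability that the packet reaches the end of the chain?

The events are sequential, so multiply the conditional probabilities:
P = 5/9 × 1/3 × 1/2 × 2/5 × 1/3 = 10/810 = 1/81.

1/81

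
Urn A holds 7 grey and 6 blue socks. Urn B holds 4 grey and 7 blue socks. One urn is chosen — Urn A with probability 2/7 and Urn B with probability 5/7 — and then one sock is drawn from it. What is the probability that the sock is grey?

From Urn A: P(grey) = 7/13.
From Urn B: P(grey) = 4/11.
Total probability = (2/7)(7/13) + (5/7)(4/11) = 414/1001.

414/1001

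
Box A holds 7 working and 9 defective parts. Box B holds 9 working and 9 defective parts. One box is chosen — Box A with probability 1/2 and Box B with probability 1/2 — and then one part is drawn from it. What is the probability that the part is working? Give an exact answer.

From Box A: P(working) = 7/16.
From Box B: P(working) = 9/18.
Total probability = (1/2)(7/16) + (1/2)(9/18) = 15/32.

15/32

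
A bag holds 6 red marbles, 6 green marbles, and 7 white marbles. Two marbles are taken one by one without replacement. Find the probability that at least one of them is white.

35/57

P(no white) = 12/19 × 11/18 = 132/342 = 22/57.
P(at least one) = 1 − 22/57 = 35/57.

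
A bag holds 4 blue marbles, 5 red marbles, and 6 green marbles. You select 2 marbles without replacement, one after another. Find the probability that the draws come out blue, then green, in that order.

Chain rule:
P = 4/15 × 6/14 = 24/210 = 4/35.

4/35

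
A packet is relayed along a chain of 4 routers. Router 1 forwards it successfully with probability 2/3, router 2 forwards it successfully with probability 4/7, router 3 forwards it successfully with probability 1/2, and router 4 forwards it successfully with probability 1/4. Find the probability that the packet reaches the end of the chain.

Each stage is reached only if all earlier stages succeed, so
P = 2/3 × 4/7 × 1/2 × 1/4 = 8/168 = 1/21.

1/21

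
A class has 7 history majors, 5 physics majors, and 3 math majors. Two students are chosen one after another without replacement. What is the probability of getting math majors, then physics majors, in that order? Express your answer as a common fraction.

1/14

Multiply the probability of each draw given the previous ones:
P = 3/15 × 5/14 = 15/210 = 1/14.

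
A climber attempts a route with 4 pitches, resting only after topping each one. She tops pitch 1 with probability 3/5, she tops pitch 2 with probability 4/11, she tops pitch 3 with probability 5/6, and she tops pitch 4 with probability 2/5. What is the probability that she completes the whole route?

4/55

The events are sequential, so multiply the conditional probabilities:
P = 3/5 × 4/11 × 5/6 × 2/5 = 120/1650 = 4/55.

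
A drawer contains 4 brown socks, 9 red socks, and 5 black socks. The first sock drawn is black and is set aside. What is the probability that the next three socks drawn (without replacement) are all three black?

With the first sock removed, 4 black remain out of 17.
P = 4/17 × 3/16 × 2/15 = 24/4080 = 1/170.

1/170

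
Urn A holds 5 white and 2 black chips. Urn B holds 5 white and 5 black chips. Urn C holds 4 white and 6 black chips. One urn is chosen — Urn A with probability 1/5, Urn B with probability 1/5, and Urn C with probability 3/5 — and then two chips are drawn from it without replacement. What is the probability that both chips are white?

346/1575

From Urn A: P(both white) = (5/7)(4/6) = 10/21.
From Urn B: P(both white) = (5/10)(4/9) = 2/9.
From Urn C: P(both white) = (4/10)(3/9) = 2/15.
Total probability = (1/5)(10/21) + (1/5)(2/9) + (3/5)(2/15) = 346/1575.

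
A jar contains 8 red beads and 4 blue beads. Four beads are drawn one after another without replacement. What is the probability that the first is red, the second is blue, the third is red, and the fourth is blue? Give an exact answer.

28/495

Each draw changes the counts, so multiply the conditional probabilities along the sequence:
P = 8/12 × 4/11 × 7/10 × 3/9 = 672/11880 = 28/495.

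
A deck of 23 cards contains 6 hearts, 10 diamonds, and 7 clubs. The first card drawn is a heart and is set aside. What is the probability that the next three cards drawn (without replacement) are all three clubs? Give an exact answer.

1/44

After the first draw, 7 of the remaining 22 cards are clubs.
P = 7/22 × 6/21 × 5/20 = 210/9240 = 1/44.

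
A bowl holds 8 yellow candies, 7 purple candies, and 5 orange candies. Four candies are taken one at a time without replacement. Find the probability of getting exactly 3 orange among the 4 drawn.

10/323

One ordering (orange drawn first) has probability 5/20 × 4/19 × 3/18 × 15/17 = 900/116280 = 5/646.
There are C(4,3) = 4 such orderings, each equally likely, so P = 4 × 5/646 = 10/323.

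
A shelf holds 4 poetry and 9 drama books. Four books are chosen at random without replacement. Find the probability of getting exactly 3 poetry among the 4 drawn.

36/715

One ordering (poetry drawn first) has probability 4/13 × 3/12 × 2/11 × 9/10 = 216/17160 = 9/715.
There are C(4,3) = 4 such orderings, each equally likely, so P = 4 × 9/715 = 36/715.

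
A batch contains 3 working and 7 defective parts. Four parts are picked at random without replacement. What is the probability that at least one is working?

P(no working) = 7/10 × 6/9 × 5/8 × 4/7 = 840/5040 = 1/6.
P(at least one) = 1 − 1/6 = 5/6.

5/6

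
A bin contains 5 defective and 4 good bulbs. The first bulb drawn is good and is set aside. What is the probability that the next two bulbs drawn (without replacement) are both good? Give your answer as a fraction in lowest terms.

3/28

After the first draw, 3 of the remaining 8 bulbs are good.
P = 3/8 × 2/7 = 6/56 = 3/28.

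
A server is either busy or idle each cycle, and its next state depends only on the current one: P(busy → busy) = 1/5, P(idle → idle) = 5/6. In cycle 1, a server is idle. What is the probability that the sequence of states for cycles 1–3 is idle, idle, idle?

25/36

Cycle 1 is given. For each transition, use the conditional probability from the current state:
P(idle | idle) = 5/6; P(idle | idle) = 5/6.
P = 5/6 × 5/6 = 25/36.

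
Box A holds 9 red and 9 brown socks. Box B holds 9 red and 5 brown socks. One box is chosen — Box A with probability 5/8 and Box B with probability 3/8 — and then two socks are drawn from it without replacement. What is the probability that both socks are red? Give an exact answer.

From Box A: P(both red) = (9/18)(8/17) = 4/17.
From Box B: P(both red) = (9/14)(8/13) = 36/91.
Total probability = (5/8)(4/17) + (3/8)(36/91) = 457/1547.

457/1547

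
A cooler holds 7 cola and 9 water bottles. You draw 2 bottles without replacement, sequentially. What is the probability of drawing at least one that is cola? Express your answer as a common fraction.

7/10

P(no cola) = 9/16 × 8/15 = 72/240 = 3/10.
P(at least one) = 1 − 3/10 = 7/10.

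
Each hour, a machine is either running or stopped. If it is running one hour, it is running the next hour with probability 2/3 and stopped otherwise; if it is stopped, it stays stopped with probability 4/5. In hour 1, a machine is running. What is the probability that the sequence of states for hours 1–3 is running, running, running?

4/9

Hour 1 is given. For each transition, use the conditional probability from the current state:
P(running | running) = 2/3; P(running | running) = 2/3.
P = 2/3 × 2/3 = 4/9.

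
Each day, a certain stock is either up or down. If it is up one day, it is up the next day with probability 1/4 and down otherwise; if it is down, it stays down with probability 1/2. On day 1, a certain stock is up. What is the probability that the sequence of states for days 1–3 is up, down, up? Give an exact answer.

Day 1 is given. For each transition, use the conditional probability from the current state:
P(down | up) = 3/4; P(up | down) = 1/2.
P = 3/4 × 1/2 = 3/8.

3/8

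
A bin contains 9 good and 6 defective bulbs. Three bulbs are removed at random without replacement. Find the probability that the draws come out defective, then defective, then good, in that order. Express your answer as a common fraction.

9/91

Multiply the probability of each draw given the previous ones:
P = 6/15 × 5/14 × 9/13 = 270/2730 = 9/91.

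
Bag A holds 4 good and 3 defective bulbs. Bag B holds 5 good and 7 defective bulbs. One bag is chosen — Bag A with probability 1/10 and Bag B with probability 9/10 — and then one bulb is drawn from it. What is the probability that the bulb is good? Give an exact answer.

From Bag A: P(good) = 4/7.
From Bag B: P(good) = 5/12.
Total probability = (1/10)(4/7) + (9/10)(5/12) = 121/280.

121/280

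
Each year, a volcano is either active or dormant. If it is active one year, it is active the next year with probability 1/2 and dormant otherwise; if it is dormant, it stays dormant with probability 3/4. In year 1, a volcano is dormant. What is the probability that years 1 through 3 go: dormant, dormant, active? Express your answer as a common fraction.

Year 1 is given. For each transition, use the conditional probability from the current state:
P(dormant | dormant) = 3/4; P(active | dormant) = 1/4.
P = 3/4 × 1/4 = 3/16.

3/16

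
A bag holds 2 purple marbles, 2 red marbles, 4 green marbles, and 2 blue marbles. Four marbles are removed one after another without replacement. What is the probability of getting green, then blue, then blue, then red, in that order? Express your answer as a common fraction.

Multiply the probability of each draw given the previous ones:
P = 4/10 × 2/9 × 1/8 × 2/7 = 16/5040 = 1/315.

1/315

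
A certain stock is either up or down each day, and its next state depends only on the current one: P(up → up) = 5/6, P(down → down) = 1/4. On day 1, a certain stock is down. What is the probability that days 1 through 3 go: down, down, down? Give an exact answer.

Day 1 is given. For each transition, use the conditional probability from the current state:
P(down | down) = 1/4; P(down | down) = 1/4.
P = 1/4 × 1/4 = 1/16.

1/16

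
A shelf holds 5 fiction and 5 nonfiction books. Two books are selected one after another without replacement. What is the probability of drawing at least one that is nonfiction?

P(no nonfiction) = 5/10 × 4/9 = 20/90 = 2/9.
P(at least one) = 1 − 2/9 = 7/9.

7/9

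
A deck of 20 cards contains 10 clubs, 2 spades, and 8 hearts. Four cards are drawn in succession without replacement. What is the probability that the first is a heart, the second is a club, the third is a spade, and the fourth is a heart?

28/2907

Chain rule:
P = 8/20 × 10/19 × 2/18 × 7/17 = 1120/116280 = 28/2907.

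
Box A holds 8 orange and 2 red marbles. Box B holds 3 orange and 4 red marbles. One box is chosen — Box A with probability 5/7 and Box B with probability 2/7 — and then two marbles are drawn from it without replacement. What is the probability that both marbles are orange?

From Box A: P(both orange) = (8/10)(7/9) = 28/45.
From Box B: P(both orange) = (3/7)(2/6) = 1/7.
Total probability = (5/7)(28/45) + (2/7)(1/7) = 214/441.

214/441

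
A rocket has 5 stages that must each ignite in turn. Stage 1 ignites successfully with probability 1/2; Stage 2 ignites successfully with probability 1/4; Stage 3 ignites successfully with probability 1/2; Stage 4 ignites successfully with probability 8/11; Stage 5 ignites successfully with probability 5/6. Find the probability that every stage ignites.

5/132

The events are sequential, so multiply the conditional probabilities:
P = 1/2 × 1/4 × 1/2 × 8/11 × 5/6 = 40/1056 = 5/132.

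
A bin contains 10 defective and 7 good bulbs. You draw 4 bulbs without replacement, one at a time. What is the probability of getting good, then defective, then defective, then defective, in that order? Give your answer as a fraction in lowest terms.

3/34

Chain rule:
P = 7/17 × 10/16 × 9/15 × 8/14 = 5040/57120 = 3/34.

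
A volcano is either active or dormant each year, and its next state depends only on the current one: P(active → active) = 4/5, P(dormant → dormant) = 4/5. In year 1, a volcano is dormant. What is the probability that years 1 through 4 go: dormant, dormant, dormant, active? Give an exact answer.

Year 1 is given. For each transition, use the conditional probability from the current state:
P(dormant | dormant) = 4/5; P(dormant | dormant) = 4/5; P(active | dormant) = 1/5.
P = 4/5 × 4/5 × 1/5 = 16/125.

16/125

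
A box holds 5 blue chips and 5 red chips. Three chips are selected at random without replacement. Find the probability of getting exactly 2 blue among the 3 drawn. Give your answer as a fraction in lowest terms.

5/12

One ordering (blue drawn first) has probability 5/10 × 4/9 × 5/8 = 100/720 = 5/36.
There are C(3,2) = 3 such orderings, each equally likely, so P = 3 × 5/36 = 5/12.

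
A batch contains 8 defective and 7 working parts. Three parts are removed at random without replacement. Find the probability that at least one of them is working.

P(no working) = 8/15 × 7/14 × 6/13 = 336/2730 = 8/65.
P(at least one) = 1 − 8/65 = 57/65.

57/65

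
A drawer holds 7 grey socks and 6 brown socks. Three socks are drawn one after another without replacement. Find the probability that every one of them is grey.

35/286

P(all grey) = 7/13 × 6/12 × 5/11 = 210/1716 = 35/286.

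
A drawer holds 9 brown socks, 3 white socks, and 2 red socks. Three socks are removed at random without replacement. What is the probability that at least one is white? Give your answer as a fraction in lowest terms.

199/364

P(no white) = 11/14 × 10/13 × 9/12 = 990/2184 = 165/364.
P(at least one) = 1 − 165/364 = 199/364.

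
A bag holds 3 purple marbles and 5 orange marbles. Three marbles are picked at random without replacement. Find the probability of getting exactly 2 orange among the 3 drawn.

One ordering (orange drawn first) has probability 5/8 × 4/7 × 3/6 = 60/336 = 5/28.
There are C(3,2) = 3 such orderings, each equally likely, so P = 3 × 5/28 = 15/28.

15/28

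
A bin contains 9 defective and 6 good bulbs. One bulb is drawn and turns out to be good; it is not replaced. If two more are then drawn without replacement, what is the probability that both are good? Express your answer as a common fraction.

10/91

With the first bulb removed, 5 good remain out of 14.
P = 5/14 × 4/13 = 20/182 = 10/91.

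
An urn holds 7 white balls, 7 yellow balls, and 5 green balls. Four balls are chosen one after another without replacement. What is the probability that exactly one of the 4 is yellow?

One ordering (yellow drawn first) has probability 7/19 × 12/18 × 11/17 × 10/16 = 9240/93024 = 385/3876.
There are C(4,1) = 4 such orderings, each equally likely, so P = 4 × 385/3876 = 385/969.

385/969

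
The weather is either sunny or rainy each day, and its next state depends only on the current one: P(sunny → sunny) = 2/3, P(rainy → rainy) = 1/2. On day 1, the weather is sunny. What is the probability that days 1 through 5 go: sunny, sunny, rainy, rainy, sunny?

1/18

Day 1 is given. For each transition, use the conditional probability from the current state:
P(sunny | sunny) = 2/3; P(rainy | sunny) = 1/3; P(rainy | rainy) = 1/2; P(sunny | rainy) = 1/2.
P = 2/3 × 1/3 × 1/2 × 1/2 = 2/36 = 1/18.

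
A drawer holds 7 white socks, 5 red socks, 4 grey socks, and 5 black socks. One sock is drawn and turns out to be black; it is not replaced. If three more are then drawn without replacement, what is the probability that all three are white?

7/228

After the first draw, 7 of the remaining 20 socks are white.
P = 7/20 × 6/19 × 5/18 = 210/6840 = 7/228.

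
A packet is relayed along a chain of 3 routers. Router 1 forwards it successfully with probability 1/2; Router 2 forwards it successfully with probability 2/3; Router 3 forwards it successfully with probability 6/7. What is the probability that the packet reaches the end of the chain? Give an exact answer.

2/7

The events are sequential, so multiply the conditional probabilities:
P = 1/2 × 2/3 × 6/7 = 12/42 = 2/7.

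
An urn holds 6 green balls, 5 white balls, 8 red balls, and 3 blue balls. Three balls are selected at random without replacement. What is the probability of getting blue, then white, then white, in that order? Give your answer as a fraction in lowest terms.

Multiply the probability of each draw given the previous ones:
P = 3/22 × 5/21 × 4/20 = 60/9240 = 1/154.

1/154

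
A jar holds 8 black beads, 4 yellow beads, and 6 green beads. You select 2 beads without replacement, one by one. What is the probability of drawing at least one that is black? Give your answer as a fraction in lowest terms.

P(no black) = 10/18 × 9/17 = 90/306 = 5/17.
P(at least one) = 1 − 5/17 = 12/17.

12/17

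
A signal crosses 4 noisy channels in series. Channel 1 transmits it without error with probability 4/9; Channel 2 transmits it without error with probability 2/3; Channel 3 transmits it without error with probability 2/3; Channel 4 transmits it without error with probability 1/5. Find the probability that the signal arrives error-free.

Each stage is reached only if all earlier stages succeed, so
P = 4/9 × 2/3 × 2/3 × 1/5 = 16/405.

16/405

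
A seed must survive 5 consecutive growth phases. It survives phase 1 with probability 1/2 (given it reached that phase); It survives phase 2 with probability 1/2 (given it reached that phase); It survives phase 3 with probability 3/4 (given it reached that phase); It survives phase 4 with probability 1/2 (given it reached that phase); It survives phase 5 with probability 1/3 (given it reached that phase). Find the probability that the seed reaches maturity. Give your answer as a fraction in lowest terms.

1/32

Each stage is reached only if all earlier stages succeed, so
P = 1/2 × 1/2 × 3/4 × 1/2 × 1/3 = 3/96 = 1/32.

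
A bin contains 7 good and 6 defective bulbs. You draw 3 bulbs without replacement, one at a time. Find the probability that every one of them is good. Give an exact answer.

P(every draw is good) = 7/13 × 6/12 × 5/11 = 210/1716 = 35/286.

35/286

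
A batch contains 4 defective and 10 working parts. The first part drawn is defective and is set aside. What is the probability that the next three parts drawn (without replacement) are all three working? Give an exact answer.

After the first draw, 10 of the remaining 13 parts are working.
P = 10/13 × 9/12 × 8/11 = 720/1716 = 60/143.

60/143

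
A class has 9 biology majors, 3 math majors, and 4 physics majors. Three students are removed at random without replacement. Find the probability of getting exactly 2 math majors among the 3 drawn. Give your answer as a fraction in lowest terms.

39/560

One ordering (math majors drawn first) has probability 3/16 × 2/15 × 13/14 = 78/3360 = 13/560.
There are C(3,2) = 3 such orderings, each equally likely, so P = 3 × 13/560 = 39/560.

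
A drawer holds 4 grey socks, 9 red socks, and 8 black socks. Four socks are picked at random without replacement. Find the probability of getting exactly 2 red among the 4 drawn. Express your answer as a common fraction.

One ordering (red drawn first) has probability 9/21 × 8/20 × 12/19 × 11/18 = 9504/143640 = 44/665.
There are C(4,2) = 6 such orderings, each equally likely, so P = 6 × 44/665 = 264/665.

264/665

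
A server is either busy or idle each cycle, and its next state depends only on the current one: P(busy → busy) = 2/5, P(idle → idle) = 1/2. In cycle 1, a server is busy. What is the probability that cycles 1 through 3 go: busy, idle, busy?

3/10

Cycle 1 is given. For each transition, use the conditional probability from the current state:
P(idle | busy) = 3/5; P(busy | idle) = 1/2.
P = 3/5 × 1/2 = 3/10.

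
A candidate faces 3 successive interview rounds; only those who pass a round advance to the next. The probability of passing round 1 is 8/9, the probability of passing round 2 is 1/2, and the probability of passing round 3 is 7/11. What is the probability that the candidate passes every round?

28/99

Each stage is reached only if all earlier stages succeed, so
P = 8/9 × 1/2 × 7/11 = 56/198 = 28/99.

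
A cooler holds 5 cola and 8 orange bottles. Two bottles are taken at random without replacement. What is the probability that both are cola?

5/39

P(all cola) = 5/13 × 4/12 = 20/156 = 5/39.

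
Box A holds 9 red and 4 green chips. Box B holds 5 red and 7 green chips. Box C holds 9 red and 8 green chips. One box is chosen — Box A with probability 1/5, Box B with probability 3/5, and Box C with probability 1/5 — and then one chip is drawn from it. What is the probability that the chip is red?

From Box A: P(red) = 9/13.
From Box B: P(red) = 5/12.
From Box C: P(red) = 9/17.
Total probability = (1/5)(9/13) + (3/5)(5/12) + (1/5)(9/17) = 437/884.

437/884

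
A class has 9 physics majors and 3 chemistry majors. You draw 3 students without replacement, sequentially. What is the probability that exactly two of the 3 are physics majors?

27/55

One ordering (physics majors drawn first) has probability 9/12 × 8/11 × 3/10 = 216/1320 = 9/55.
There are C(3,2) = 3 such orderings, each equally likely, so P = 3 × 9/55 = 27/55.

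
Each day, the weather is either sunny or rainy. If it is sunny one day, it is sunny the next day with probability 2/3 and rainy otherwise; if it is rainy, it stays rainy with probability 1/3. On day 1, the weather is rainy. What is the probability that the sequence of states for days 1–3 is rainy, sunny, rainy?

Day 1 is given. For each transition, use the conditional probability from the current state:
P(sunny | rainy) = 2/3; P(rainy | sunny) = 1/3.
P = 2/3 × 1/3 = 2/9.

2/9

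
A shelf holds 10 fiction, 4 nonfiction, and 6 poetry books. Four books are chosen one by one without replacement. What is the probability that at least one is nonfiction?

605/969

P(no nonfiction) = 16/20 × 15/19 × 14/18 × 13/17 = 43680/116280 = 364/969.
P(at least one) = 1 − 364/969 = 605/969.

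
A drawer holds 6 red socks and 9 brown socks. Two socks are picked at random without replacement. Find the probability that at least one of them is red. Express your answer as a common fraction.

23/35

P(no red) = 9/15 × 8/14 = 72/210 = 12/35.
P(at least one) = 1 − 12/35 = 23/35.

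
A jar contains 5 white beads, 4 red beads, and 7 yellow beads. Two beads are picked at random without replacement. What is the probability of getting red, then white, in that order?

Multiply the probability of each draw given the previous ones:
P = 4/16 × 5/15 = 20/240 = 1/12.

1/12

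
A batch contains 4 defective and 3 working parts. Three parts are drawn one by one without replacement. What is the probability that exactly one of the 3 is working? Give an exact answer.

One ordering (working drawn first) has probability 3/7 × 4/6 × 3/5 = 36/210 = 6/35.
There are C(3,1) = 3 such orderings, each equally likely, so P = 3 × 6/35 = 18/35.

18/35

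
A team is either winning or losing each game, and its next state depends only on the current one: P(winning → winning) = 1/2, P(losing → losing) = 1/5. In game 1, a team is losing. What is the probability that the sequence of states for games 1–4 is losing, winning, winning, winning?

1/5

Game 1 is given. For each transition, use the conditional probability from the current state:
P(winning | losing) = 4/5; P(winning | winning) = 1/2; P(winning | winning) = 1/2.
P = 4/5 × 1/2 × 1/2 = 4/20 = 1/5.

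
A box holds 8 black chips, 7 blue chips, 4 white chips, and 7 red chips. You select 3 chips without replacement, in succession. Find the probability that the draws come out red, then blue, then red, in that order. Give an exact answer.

49/2600

Each draw changes the counts, so multiply the conditional probabilities along the sequence:
P = 7/26 × 7/25 × 6/24 = 294/15600 = 49/2600.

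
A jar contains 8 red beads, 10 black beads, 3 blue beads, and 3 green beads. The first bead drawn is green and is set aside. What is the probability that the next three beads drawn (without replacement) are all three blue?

With the first bead removed, 3 blue remain out of 23.
P = 3/23 × 2/22 × 1/21 = 6/10626 = 1/1771.

1/1771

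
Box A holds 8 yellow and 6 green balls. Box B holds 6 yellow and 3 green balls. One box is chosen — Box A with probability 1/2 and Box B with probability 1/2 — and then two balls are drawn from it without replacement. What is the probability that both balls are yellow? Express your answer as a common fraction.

113/312

From Box A: P(both yellow) = (8/14)(7/13) = 4/13.
From Box B: P(both yellow) = (6/9)(5/8) = 5/12.
Total probability = (1/2)(4/13) + (1/2)(5/12) = 113/312.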